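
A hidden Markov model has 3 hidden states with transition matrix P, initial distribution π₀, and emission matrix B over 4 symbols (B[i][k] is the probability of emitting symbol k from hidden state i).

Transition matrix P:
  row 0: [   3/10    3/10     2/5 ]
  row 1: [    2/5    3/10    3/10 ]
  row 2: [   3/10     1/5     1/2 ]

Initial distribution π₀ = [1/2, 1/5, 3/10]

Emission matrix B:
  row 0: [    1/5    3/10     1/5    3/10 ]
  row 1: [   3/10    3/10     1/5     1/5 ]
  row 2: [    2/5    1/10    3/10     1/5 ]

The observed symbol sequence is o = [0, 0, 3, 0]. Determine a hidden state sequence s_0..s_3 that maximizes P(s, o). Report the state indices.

path = [2, 2, 2, 2]

t=0: δ = [1.000e-01, 6.000e-02, 1.200e-01]  (obs o_0=0)
t=1: δ = [7.200e-03, 9.000e-03, 2.400e-02]  ψ = [2, 0, 2]  (obs o_1=0)
t=2: δ = [2.160e-03, 9.600e-04, 2.400e-03]  ψ = [2, 2, 2]  (obs o_2=3)
t=3: δ = [1.440e-04, 1.944e-04, 4.800e-04]  ψ = [2, 0, 2]  (obs o_3=0)
backtrack: best end state = 2; path = [2, 2, 2, 2]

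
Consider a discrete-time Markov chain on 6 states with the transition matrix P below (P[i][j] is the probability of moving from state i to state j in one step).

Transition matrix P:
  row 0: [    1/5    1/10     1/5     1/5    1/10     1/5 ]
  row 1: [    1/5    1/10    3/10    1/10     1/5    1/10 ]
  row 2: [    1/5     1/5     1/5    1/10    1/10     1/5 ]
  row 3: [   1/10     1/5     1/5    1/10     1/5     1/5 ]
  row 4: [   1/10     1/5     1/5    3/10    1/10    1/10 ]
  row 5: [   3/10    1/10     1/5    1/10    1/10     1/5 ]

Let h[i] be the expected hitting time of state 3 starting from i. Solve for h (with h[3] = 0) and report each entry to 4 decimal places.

h = [6.2816, 6.8521, 6.9669, 0.0000, 5.6477, 6.9098]

First-step conditioning: h[3] = 0; for i ≠ 3, h[i] = 1 + Σ_k P[i][k]·h[k].
  h[0] = 1 + 1/5·h[0] + 1/10·h[1] + 1/5·h[2] + 1/10·h[4] + 1/5·h[5]
  h[1] = 1 + 1/5·h[0] + 1/10·h[1] + 3/10·h[2] + 1/5·h[4] + 1/10·h[5]
  h[2] = 1 + 1/5·h[0] + 1/5·h[1] + 1/5·h[2] + 1/10·h[4] + 1/5·h[5]
  h[4] = 1 + 1/10·h[0] + 1/5·h[1] + 1/5·h[2] + 1/10·h[4] + 1/10·h[5]
  h[5] = 1 + 3/10·h[0] + 1/10·h[1] + 1/5·h[2] + 1/10·h[4] + 1/5·h[5]
Solving the 5×5 linear system over states ≠ 3 gives exactly h = [98000/15601, 106900/15601, 108690/15601, 0, 88110/15601, 107800/15601] (h[3] = 0 is the target).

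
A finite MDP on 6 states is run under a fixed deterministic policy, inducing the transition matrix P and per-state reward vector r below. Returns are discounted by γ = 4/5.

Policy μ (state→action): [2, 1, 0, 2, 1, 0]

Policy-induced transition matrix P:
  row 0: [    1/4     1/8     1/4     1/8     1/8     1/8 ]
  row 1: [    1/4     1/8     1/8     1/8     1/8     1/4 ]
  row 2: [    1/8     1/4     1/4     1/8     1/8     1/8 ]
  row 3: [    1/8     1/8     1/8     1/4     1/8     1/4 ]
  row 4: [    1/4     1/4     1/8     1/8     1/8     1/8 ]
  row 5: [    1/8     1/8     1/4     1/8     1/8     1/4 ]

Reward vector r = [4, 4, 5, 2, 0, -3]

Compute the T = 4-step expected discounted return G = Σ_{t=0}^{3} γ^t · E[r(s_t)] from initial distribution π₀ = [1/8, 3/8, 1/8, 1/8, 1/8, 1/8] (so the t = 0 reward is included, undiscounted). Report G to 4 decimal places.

G = 6.4965

t=0: π = [0.1250, 0.3750, 0.1250, 0.1250, 0.1250, 0.1250], E[r] = 2.5000, γ^t·E[r] = 2.500000, running G = 2.500000
t=1: π = [0.2031, 0.1563, 0.1719, 0.1406, 0.1250, 0.2031], E[r] = 1.9688, γ^t·E[r] = 1.575000, running G = 4.075000
t=2: π = [0.1855, 0.1621, 0.1973, 0.1426, 0.1250, 0.1875], E[r] = 2.0996, γ^t·E[r] = 1.343750, running G = 5.418750
t=3: π = [0.1841, 0.1653, 0.1963, 0.1428, 0.1250, 0.1865], E[r] = 2.1050, γ^t·E[r] = 1.077750, running G = 6.496500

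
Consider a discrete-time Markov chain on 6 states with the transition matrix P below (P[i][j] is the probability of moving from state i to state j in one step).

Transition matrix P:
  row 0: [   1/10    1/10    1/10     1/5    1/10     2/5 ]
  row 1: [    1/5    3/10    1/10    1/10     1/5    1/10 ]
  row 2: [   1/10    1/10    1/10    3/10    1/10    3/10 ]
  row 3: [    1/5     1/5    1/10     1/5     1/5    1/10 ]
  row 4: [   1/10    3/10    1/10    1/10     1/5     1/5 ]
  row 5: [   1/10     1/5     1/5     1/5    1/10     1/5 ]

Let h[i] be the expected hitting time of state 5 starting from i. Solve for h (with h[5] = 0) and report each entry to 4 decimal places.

h = [3.9781, 5.4202, 4.5201, 5.4202, 5.0224, 0.0000]

First-step conditioning: h[5] = 0; for i ≠ 5, h[i] = 1 + Σ_k P[i][k]·h[k].
  h[0] = 1 + 1/10·h[0] + 1/10·h[1] + 1/10·h[2] + 1/5·h[3] + 1/10·h[4]
  h[1] = 1 + 1/5·h[0] + 3/10·h[1] + 1/10·h[2] + 1/10·h[3] + 1/5·h[4]
  h[2] = 1 + 1/10·h[0] + 1/10·h[1] + 1/10·h[2] + 3/10·h[3] + 1/10·h[4]
  h[3] = 1 + 1/5·h[0] + 1/5·h[1] + 1/10·h[2] + 1/5·h[3] + 1/5·h[4]
  h[4] = 1 + 1/10·h[0] + 3/10·h[1] + 1/10·h[2] + 1/10·h[3] + 1/5·h[4]
Solving the 5×5 linear system over states ≠ 5 gives exactly h = [8000/2011, 10900/2011, 9090/2011, 10900/2011, 10100/2011, 0] (h[5] = 0 is the target).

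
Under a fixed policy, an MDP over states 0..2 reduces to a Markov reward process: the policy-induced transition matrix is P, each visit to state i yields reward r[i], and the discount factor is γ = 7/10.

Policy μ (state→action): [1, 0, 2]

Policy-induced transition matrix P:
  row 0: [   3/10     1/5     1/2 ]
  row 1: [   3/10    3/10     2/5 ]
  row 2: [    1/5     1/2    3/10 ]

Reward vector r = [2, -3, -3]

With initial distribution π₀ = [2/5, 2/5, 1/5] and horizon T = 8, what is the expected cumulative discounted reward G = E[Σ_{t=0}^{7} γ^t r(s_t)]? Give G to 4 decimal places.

G = -4.5686

t=0: π = [0.4000, 0.4000, 0.2000], E[r] = -1.0000, γ^t·E[r] = -1.000000, running G = -1.000000
t=1: π = [0.2800, 0.3000, 0.4200], E[r] = -1.6000, γ^t·E[r] = -1.120000, running G = -2.120000
t=2: π = [0.2580, 0.3560, 0.3860], E[r] = -1.7100, γ^t·E[r] = -0.837900, running G = -2.957900
t=3: π = [0.2614, 0.3514, 0.3872], E[r] = -1.6930, γ^t·E[r] = -0.580699, running G = -3.538599
t=4: π = [0.2613, 0.3513, 0.3874], E[r] = -1.6936, γ^t·E[r] = -0.406633, running G = -3.945232
t=5: π = [0.2613, 0.3514, 0.3874], E[r] = -1.6937, γ^t·E[r] = -0.284662, running G = -4.229894
t=6: π = [0.2613, 0.3514, 0.3874], E[r] = -1.6937, γ^t·E[r] = -0.199261, running G = -4.429155
t=7: π = [0.2613, 0.3514, 0.3874], E[r] = -1.6937, γ^t·E[r] = -0.139483, running G = -4.568638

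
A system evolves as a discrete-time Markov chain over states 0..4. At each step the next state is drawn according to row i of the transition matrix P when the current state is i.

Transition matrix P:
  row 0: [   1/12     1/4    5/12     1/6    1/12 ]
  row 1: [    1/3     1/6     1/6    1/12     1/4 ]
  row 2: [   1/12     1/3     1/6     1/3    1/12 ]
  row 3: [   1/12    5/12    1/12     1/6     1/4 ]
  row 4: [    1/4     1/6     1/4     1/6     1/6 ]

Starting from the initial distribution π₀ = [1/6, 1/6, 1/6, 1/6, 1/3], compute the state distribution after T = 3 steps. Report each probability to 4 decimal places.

π = [0.1775, 0.2620, 0.2089, 0.1798, 0.1719]

t=0: π = [0.1667, 0.1667, 0.1667, 0.1667, 0.3333]
t=1: π = [0.1806, 0.2500, 0.2222, 0.1806, 0.1667]
t=2: π = [0.1736, 0.2639, 0.2106, 0.1829, 0.1690]
t=3: π = [0.1775, 0.2620, 0.2089, 0.1798, 0.1719]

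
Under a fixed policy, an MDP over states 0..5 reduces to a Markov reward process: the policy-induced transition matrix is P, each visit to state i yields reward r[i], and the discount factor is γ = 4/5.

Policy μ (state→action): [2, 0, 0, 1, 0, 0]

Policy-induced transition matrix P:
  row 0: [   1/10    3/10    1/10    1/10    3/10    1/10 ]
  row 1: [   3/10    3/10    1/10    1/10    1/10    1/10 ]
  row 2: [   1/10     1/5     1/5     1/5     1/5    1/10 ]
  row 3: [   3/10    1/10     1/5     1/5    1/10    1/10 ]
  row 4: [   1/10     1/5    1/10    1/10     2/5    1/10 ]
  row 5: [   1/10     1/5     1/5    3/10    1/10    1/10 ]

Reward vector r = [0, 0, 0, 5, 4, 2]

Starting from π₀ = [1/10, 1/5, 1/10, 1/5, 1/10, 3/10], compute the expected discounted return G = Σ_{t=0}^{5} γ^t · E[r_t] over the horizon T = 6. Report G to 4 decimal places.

G = 6.8081

t=0: π = [0.1000, 0.2000, 0.1000, 0.2000, 0.1000, 0.3000], E[r] = 2.0000, γ^t·E[r] = 2.000000, running G = 2.000000
t=1: π = [0.1800, 0.2100, 0.1600, 0.1900, 0.1600, 0.1000], E[r] = 1.7900, γ^t·E[r] = 1.432000, running G = 3.432000
t=2: π = [0.1800, 0.2200, 0.1450, 0.1550, 0.2000, 0.1000], E[r] = 1.7750, γ^t·E[r] = 1.136000, running G = 4.568000
t=3: π = [0.1750, 0.2245, 0.1400, 0.1500, 0.2105, 0.1000], E[r] = 1.7920, γ^t·E[r] = 0.917504, running G = 5.485504
t=4: π = [0.1749, 0.2250, 0.1390, 0.1490, 0.2122, 0.1000], E[r] = 1.7936, γ^t·E[r] = 0.734659, running G = 6.220163
t=5: π = [0.1748, 0.2251, 0.1388, 0.1488, 0.2125, 0.1000], E[r] = 1.7941, γ^t·E[r] = 0.587891, running G = 6.808053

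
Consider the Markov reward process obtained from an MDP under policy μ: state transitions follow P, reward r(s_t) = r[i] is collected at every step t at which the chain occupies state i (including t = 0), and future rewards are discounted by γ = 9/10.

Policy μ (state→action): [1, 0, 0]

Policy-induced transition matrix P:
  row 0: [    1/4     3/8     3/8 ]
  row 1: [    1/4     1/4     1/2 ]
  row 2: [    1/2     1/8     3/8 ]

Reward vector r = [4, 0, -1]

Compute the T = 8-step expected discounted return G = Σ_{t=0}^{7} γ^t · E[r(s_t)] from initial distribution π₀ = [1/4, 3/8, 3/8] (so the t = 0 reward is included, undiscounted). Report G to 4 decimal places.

t=0: π = [0.2500, 0.3750, 0.3750], E[r] = 0.6250, γ^t·E[r] = 0.625000, running G = 0.625000
t=1: π = [0.3438, 0.2344, 0.4219], E[r] = 0.9531, γ^t·E[r] = 0.857813, running G = 1.482813
t=2: π = [0.3555, 0.2402, 0.4043], E[r] = 1.0176, γ^t·E[r] = 0.824238, running G = 2.307051
t=3: π = [0.3511, 0.2439, 0.4050], E[r] = 0.9993, γ^t·E[r] = 0.728466, running G = 3.035517
t=4: π = [0.3513, 0.2433, 0.4055], E[r] = 0.9995, γ^t·E[r] = 0.655800, running G = 3.691317
t=5: π = [0.3514, 0.2432, 0.4054], E[r] = 1.0001, γ^t·E[r] = 0.590537, running G = 4.281854
t=6: π = [0.3514, 0.2432, 0.4054], E[r] = 1.0000, γ^t·E[r] = 0.531443, running G = 4.813297
t=7: π = [0.3514, 0.2432, 0.4054], E[r] = 1.0000, γ^t·E[r] = 0.478295, running G = 5.291593

G = 5.2916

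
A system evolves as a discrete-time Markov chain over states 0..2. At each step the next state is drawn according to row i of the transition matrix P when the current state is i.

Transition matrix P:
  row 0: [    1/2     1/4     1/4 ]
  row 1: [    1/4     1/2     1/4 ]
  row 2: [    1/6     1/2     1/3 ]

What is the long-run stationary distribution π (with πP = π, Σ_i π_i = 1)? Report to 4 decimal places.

π = [0.3030, 0.4242, 0.2727]

Balance equations π_j = Σ_i π_i·P[i][j]:
  π_0 = 1/2·π_0 + 1/4·π_1 + 1/6·π_2
  π_1 = 1/4·π_0 + 1/2·π_1 + 1/2·π_2
  normalize: π_0 + π_1 + π_2 = 1
Solving the linear system gives exactly π = [10/33, 14/33, 3/11].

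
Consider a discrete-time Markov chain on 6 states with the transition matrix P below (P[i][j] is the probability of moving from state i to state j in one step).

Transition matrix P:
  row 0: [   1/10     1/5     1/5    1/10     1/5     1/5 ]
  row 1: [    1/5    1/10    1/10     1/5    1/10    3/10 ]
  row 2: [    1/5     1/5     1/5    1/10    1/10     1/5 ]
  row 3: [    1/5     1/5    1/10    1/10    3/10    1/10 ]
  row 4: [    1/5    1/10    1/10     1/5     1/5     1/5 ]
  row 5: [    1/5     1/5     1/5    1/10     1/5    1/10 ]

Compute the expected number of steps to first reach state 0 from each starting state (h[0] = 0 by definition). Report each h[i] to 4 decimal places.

h = [0.0000, 5.0000, 5.0000, 5.0000, 5.0000, 5.0000]

First-step conditioning: h[0] = 0; for i ≠ 0, h[i] = 1 + Σ_k P[i][k]·h[k].
  h[1] = 1 + 1/10·h[1] + 1/10·h[2] + 1/5·h[3] + 1/10·h[4] + 3/10·h[5]
  h[2] = 1 + 1/5·h[1] + 1/5·h[2] + 1/10·h[3] + 1/10·h[4] + 1/5·h[5]
  h[3] = 1 + 1/5·h[1] + 1/10·h[2] + 1/10·h[3] + 3/10·h[4] + 1/10·h[5]
  h[4] = 1 + 1/10·h[1] + 1/10·h[2] + 1/5·h[3] + 1/5·h[4] + 1/5·h[5]
  h[5] = 1 + 1/5·h[1] + 1/5·h[2] + 1/10·h[3] + 1/5·h[4] + 1/10·h[5]
Solving the 5×5 linear system over states ≠ 0 gives exactly h = [0, 5, 5, 5, 5, 5] (h[0] = 0 is the target).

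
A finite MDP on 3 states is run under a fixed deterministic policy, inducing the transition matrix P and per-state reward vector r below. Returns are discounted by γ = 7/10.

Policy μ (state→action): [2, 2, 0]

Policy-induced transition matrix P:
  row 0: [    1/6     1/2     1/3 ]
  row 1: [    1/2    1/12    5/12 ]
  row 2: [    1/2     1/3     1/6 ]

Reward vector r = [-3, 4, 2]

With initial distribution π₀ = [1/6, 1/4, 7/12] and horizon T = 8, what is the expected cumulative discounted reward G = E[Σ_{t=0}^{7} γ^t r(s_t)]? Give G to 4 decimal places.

t=0: π = [0.1667, 0.2500, 0.5833], E[r] = 1.6667, γ^t·E[r] = 1.666667, running G = 1.666667
t=1: π = [0.4444, 0.2986, 0.2569], E[r] = 0.3750, γ^t·E[r] = 0.262500, running G = 1.929167
t=2: π = [0.3519, 0.3328, 0.3154], E[r] = 0.9063, γ^t·E[r] = 0.444063, running G = 2.373229
t=3: π = [0.3827, 0.3088, 0.3085], E[r] = 0.7040, γ^t·E[r] = 0.241470, running G = 2.614699
t=4: π = [0.3724, 0.3199, 0.3076], E[r] = 0.7777, γ^t·E[r] = 0.186727, running G = 2.801426
t=5: π = [0.3759, 0.3154, 0.3087], E[r] = 0.7516, γ^t·E[r] = 0.126315, running G = 2.927741
t=6: π = [0.3747, 0.3171, 0.3082], E[r] = 0.7607, γ^t·E[r] = 0.089492, running G = 3.017233
t=7: π = [0.3751, 0.3165, 0.3084], E[r] = 0.7575, γ^t·E[r] = 0.062386, running G = 3.079619

G = 3.0796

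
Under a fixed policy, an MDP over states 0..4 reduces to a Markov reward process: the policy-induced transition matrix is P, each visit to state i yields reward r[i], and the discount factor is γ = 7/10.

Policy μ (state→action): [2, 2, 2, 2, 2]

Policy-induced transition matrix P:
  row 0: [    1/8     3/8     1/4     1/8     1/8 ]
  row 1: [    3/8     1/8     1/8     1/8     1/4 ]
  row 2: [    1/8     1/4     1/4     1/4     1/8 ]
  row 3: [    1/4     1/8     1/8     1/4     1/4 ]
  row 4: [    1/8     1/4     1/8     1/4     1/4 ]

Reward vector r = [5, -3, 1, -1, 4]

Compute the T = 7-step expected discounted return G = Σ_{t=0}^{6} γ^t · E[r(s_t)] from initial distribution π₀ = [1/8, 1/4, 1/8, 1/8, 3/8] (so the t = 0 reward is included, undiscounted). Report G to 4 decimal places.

G = 3.7643

t=0: π = [0.1250, 0.2500, 0.1250, 0.1250, 0.3750], E[r] = 1.3750, γ^t·E[r] = 1.375000, running G = 1.375000
t=1: π = [0.2031, 0.2188, 0.1563, 0.2031, 0.2188], E[r] = 1.1875, γ^t·E[r] = 0.831250, running G = 2.206250
t=2: π = [0.2051, 0.2227, 0.1699, 0.1973, 0.2051], E[r] = 1.1504, γ^t·E[r] = 0.563691, running G = 2.769941
t=3: π = [0.2053, 0.2231, 0.1719, 0.1965, 0.2031], E[r] = 1.1450, γ^t·E[r] = 0.392742, running G = 3.162683
t=4: π = [0.2054, 0.2232, 0.1721, 0.1964, 0.2029], E[r] = 1.1443, γ^t·E[r] = 0.274736, running G = 3.437419
t=5: π = [0.2054, 0.2232, 0.1722, 0.1964, 0.2028], E[r] = 1.1441, γ^t·E[r] = 0.192297, running G = 3.629716
t=6: π = [0.2054, 0.2232, 0.1722, 0.1964, 0.2028], E[r] = 1.1441, γ^t·E[r] = 0.134606, running G = 3.764323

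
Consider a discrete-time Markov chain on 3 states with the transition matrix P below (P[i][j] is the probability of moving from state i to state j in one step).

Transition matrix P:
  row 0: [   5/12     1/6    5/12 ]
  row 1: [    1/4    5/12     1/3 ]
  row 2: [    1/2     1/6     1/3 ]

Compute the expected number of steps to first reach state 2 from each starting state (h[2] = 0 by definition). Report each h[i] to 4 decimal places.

h = [2.5116, 2.7907, 0.0000]

First-step conditioning: h[2] = 0; for i ≠ 2, h[i] = 1 + Σ_k P[i][k]·h[k].
  h[0] = 1 + 5/12·h[0] + 1/6·h[1]
  h[1] = 1 + 1/4·h[0] + 5/12·h[1]
Solving the 2×2 linear system over states ≠ 2 gives exactly h = [108/43, 120/43, 0] (h[2] = 0 is the target).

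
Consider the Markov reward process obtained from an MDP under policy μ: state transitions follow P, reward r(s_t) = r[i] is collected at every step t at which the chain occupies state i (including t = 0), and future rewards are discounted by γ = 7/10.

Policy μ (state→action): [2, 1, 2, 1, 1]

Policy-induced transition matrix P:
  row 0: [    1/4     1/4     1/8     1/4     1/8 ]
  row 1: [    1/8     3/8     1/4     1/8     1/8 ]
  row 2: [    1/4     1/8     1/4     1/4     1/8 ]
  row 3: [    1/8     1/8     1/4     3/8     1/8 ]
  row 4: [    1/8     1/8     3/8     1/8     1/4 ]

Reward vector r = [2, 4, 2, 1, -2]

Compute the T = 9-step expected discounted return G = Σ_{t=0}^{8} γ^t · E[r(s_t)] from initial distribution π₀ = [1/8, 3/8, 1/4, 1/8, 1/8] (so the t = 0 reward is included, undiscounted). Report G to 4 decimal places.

t=0: π = [0.1250, 0.3750, 0.2500, 0.1250, 0.1250], E[r] = 2.1250, γ^t·E[r] = 2.125000, running G = 2.125000
t=1: π = [0.1719, 0.2344, 0.2500, 0.2031, 0.1406], E[r] = 1.7031, γ^t·E[r] = 1.192188, running G = 3.317188
t=2: π = [0.1777, 0.2051, 0.2461, 0.2285, 0.1426], E[r] = 1.6113, γ^t·E[r] = 0.789551, running G = 4.106738
t=3: π = [0.1780, 0.1985, 0.2456, 0.2351, 0.1428], E[r] = 1.5906, γ^t·E[r] = 0.545568, running G = 4.652306
t=4: π = [0.1779, 0.1969, 0.2456, 0.2367, 0.1429], E[r] = 1.5856, γ^t·E[r] = 0.380703, running G = 5.033009
t=5: π = [0.1779, 0.1965, 0.2456, 0.2371, 0.1429], E[r] = 1.5844, γ^t·E[r] = 0.266285, running G = 5.299294
t=6: π = [0.1779, 0.1964, 0.2456, 0.2372, 0.1429], E[r] = 1.5841, γ^t·E[r] = 0.186363, running G = 5.485657
t=7: π = [0.1779, 0.1963, 0.2456, 0.2373, 0.1429], E[r] = 1.5840, γ^t·E[r] = 0.130448, running G = 5.616105
t=8: π = [0.1779, 0.1963, 0.2456, 0.2373, 0.1429], E[r] = 1.5840, γ^t·E[r] = 0.091313, running G = 5.707418

G = 5.7074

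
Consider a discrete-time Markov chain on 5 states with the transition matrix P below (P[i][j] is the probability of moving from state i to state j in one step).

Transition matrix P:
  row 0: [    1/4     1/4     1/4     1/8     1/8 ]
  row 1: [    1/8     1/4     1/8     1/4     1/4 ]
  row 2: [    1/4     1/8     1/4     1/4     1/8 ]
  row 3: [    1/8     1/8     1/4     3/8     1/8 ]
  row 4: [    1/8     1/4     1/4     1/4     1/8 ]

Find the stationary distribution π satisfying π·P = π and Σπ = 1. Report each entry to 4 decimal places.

π = [0.1752, 0.1891, 0.2264, 0.2607, 0.1486]

Balance equations π_j = Σ_i π_i·P[i][j]:
  π_0 = 1/4·π_0 + 1/8·π_1 + 1/4·π_2 + 1/8·π_3 + 1/8·π_4
  π_1 = 1/4·π_0 + 1/4·π_1 + 1/8·π_2 + 1/8·π_3 + 1/4·π_4
  π_2 = 1/4·π_0 + 1/8·π_1 + 1/4·π_2 + 1/4·π_3 + 1/4·π_4
  π_3 = 1/8·π_0 + 1/4·π_1 + 1/4·π_2 + 3/8·π_3 + 1/4·π_4
  normalize: π_0 + π_1 + π_2 + π_3 + π_4 = 1
Solving the linear system gives exactly π = [541/3088, 73/386, 699/3088, 805/3088, 459/3088].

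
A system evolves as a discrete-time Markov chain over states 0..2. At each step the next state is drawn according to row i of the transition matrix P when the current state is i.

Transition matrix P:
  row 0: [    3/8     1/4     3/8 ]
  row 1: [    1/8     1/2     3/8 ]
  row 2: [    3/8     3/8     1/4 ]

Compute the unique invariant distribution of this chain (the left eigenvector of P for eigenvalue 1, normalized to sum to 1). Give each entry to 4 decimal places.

π = [0.2778, 0.3889, 0.3333]

Balance equations π_j = Σ_i π_i·P[i][j]:
  π_0 = 3/8·π_0 + 1/8·π_1 + 3/8·π_2
  π_1 = 1/4·π_0 + 1/2·π_1 + 3/8·π_2
  normalize: π_0 + π_1 + π_2 = 1
Solving the linear system gives exactly π = [5/18, 7/18, 1/3].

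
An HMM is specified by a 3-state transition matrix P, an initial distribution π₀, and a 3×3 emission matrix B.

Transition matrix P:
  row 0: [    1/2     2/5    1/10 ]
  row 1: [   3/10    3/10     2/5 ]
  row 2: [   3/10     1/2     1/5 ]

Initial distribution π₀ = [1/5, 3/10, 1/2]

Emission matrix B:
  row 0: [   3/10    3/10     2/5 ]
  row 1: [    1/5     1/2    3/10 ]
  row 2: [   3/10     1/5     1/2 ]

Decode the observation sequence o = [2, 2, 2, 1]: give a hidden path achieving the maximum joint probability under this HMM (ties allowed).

t=0: δ = [8.000e-02, 9.000e-02, 2.500e-01]  (obs o_0=2)
t=1: δ = [3.000e-02, 3.750e-02, 2.500e-02]  ψ = [2, 2, 2]  (obs o_1=2)
t=2: δ = [6.000e-03, 3.750e-03, 7.500e-03]  ψ = [0, 2, 1]  (obs o_2=2)
t=3: δ = [9.000e-04, 1.875e-03, 3.000e-04]  ψ = [0, 2, 1]  (obs o_3=1)
backtrack: best end state = 1; path = [2, 1, 2, 1]

path = [2, 1, 2, 1]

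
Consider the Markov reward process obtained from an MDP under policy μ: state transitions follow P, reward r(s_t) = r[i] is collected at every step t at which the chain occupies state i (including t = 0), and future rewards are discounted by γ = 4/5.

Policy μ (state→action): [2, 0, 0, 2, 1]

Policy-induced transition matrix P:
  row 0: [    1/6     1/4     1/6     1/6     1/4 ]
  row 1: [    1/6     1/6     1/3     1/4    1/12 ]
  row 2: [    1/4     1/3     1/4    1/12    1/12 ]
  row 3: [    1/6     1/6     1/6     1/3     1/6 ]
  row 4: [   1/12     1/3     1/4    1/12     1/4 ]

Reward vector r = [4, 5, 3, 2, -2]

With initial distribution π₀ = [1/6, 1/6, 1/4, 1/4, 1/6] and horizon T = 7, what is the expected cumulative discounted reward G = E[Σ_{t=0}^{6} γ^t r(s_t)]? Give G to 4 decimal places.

t=0: π = [0.1667, 0.1667, 0.2500, 0.2500, 0.1667], E[r] = 2.4167, γ^t·E[r] = 2.416667, running G = 2.416667
t=1: π = [0.1736, 0.2500, 0.2292, 0.1875, 0.1597], E[r] = 2.6875, γ^t·E[r] = 2.150000, running G = 4.566667
t=2: π = [0.1725, 0.2459, 0.2407, 0.1863, 0.1545], E[r] = 2.7054, γ^t·E[r] = 1.731481, running G = 6.298148
t=3: π = [0.1739, 0.2469, 0.2406, 0.1853, 0.1534], E[r] = 2.7156, γ^t·E[r] = 1.390395, running G = 7.688543
t=4: π = [0.1739, 0.2468, 0.2406, 0.1853, 0.1533], E[r] = 2.7157, γ^t·E[r] = 1.112362, running G = 8.800905
t=5: π = [0.1739, 0.2468, 0.2406, 0.1853, 0.1533], E[r] = 2.7157, γ^t·E[r] = 0.889888, running G = 9.690794
t=6: π = [0.1739, 0.2468, 0.2406, 0.1853, 0.1533], E[r] = 2.7157, γ^t·E[r] = 0.711907, running G = 10.402700

G = 10.4027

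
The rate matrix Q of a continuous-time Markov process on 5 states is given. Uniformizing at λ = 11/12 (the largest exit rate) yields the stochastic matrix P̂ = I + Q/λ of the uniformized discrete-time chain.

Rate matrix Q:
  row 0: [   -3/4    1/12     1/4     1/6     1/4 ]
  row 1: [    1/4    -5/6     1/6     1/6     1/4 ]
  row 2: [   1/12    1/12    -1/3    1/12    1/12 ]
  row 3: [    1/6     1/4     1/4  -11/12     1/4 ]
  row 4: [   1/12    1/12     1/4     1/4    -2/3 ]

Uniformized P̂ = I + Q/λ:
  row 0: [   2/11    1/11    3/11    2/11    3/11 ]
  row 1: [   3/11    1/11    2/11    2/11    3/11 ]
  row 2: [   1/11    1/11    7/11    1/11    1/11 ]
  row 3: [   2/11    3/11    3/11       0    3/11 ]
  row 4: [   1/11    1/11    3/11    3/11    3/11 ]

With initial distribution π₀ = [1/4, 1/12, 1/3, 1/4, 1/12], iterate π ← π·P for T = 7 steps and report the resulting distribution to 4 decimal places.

t=0: π = [0.2500, 0.0833, 0.3333, 0.2500, 0.0833]
t=1: π = [0.1515, 0.1364, 0.3864, 0.1136, 0.2121]
t=2: π = [0.1398, 0.1116, 0.4008, 0.1453, 0.2025]
t=3: π = [0.1371, 0.1173, 0.4083, 0.1374, 0.1998]
t=4: π = [0.1372, 0.1159, 0.4105, 0.1379, 0.1985]
t=5: π = [0.1370, 0.1160, 0.4115, 0.1375, 0.1981]
t=6: π = [0.1369, 0.1159, 0.4118, 0.1374, 0.1979]
t=7: π = [0.1369, 0.1159, 0.4119, 0.1374, 0.1979]

π = [0.1369, 0.1159, 0.4119, 0.1374, 0.1979]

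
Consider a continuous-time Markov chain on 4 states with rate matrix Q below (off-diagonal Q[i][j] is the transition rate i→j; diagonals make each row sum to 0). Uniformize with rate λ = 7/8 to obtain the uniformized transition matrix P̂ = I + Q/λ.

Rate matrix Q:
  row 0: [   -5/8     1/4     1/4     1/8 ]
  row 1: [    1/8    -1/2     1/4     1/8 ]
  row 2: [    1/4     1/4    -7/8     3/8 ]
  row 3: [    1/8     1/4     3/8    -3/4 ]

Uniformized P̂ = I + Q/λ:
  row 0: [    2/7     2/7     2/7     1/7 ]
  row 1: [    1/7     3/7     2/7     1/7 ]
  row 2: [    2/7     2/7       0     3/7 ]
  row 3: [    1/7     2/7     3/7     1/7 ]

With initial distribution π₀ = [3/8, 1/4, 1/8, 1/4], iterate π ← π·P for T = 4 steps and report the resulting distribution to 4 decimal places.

t=0: π = [0.3750, 0.2500, 0.1250, 0.2500]
t=1: π = [0.2143, 0.3214, 0.2857, 0.1786]
t=2: π = [0.2143, 0.3316, 0.2296, 0.2245]
t=3: π = [0.2063, 0.3331, 0.2522, 0.2085]
t=4: π = [0.2084, 0.3333, 0.2434, 0.2149]

π = [0.2084, 0.3333, 0.2434, 0.2149]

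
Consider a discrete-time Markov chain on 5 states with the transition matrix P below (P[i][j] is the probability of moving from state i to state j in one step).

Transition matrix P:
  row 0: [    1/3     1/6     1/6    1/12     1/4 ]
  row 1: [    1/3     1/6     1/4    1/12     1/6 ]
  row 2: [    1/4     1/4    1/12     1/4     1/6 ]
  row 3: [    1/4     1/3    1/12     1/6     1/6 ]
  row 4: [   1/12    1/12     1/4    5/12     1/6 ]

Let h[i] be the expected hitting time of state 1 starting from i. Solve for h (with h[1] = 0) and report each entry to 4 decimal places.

First-step conditioning: h[1] = 0; for i ≠ 1, h[i] = 1 + Σ_k P[i][k]·h[k].
  h[0] = 1 + 1/3·h[0] + 1/6·h[2] + 1/12·h[3] + 1/4·h[4]
  h[2] = 1 + 1/4·h[0] + 1/12·h[2] + 1/4·h[3] + 1/6·h[4]
  h[3] = 1 + 1/4·h[0] + 1/12·h[2] + 1/6·h[3] + 1/6·h[4]
  h[4] = 1 + 1/12·h[0] + 1/4·h[2] + 5/12·h[3] + 1/6·h[4]
Solving the 4×4 linear system over states ≠ 1 gives exactly h = [1946/379, 0, 1742/379, 1608/379, 1976/379] (h[1] = 0 is the target).

h = [5.1346, 0.0000, 4.5963, 4.2427, 5.2137]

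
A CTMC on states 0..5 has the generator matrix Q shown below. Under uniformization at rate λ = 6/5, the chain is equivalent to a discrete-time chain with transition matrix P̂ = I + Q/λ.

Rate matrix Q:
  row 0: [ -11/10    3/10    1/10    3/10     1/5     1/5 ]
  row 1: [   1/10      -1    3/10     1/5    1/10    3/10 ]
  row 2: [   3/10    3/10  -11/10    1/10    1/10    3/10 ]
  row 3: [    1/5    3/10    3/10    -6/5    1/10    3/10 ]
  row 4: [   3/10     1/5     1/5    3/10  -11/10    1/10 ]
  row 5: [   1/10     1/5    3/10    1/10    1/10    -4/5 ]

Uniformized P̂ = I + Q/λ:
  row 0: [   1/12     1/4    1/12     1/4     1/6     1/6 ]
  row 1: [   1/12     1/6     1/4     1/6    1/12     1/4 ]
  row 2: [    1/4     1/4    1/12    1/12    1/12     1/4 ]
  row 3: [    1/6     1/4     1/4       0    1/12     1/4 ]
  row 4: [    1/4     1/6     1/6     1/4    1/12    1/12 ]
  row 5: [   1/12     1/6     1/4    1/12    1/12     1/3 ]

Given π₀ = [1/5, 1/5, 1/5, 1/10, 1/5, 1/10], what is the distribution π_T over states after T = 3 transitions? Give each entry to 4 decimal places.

π = [0.1416, 0.2049, 0.1872, 0.1293, 0.0951, 0.2420]

t=0: π = [0.2000, 0.2000, 0.2000, 0.1000, 0.2000, 0.1000]
t=1: π = [0.1583, 0.2083, 0.1667, 0.1583, 0.1000, 0.2083]
t=2: π = [0.1410, 0.2069, 0.1875, 0.1306, 0.0965, 0.2375]
t=3: π = [0.1416, 0.2049, 0.1872, 0.1293, 0.0951, 0.2420]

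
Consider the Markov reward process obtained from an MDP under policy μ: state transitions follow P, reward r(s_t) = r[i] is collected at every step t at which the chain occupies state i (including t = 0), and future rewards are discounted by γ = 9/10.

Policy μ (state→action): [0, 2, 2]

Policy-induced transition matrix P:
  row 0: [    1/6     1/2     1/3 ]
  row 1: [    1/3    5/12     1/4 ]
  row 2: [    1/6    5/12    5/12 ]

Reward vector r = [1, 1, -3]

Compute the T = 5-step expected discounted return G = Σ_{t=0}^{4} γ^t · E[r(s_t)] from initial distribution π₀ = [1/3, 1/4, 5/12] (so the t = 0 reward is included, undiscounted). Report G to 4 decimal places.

G = -1.6711

t=0: π = [0.3333, 0.2500, 0.4167], E[r] = -0.6667, γ^t·E[r] = -0.666667, running G = -0.666667
t=1: π = [0.2083, 0.4444, 0.3472], E[r] = -0.3889, γ^t·E[r] = -0.350000, running G = -1.016667
t=2: π = [0.2407, 0.4340, 0.3252], E[r] = -0.3009, γ^t·E[r] = -0.243750, running G = -1.260417
t=3: π = [0.2390, 0.4367, 0.3243], E[r] = -0.2971, γ^t·E[r] = -0.216563, running G = -1.476979
t=4: π = [0.2395, 0.4366, 0.3240], E[r] = -0.2958, γ^t·E[r] = -0.194105, running G = -1.671084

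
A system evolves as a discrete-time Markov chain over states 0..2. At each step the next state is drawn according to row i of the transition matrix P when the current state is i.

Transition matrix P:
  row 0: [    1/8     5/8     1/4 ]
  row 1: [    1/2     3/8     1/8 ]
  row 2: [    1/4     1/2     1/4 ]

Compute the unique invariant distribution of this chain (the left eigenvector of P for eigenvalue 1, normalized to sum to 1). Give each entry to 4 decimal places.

Balance equations π_j = Σ_i π_i·P[i][j]:
  π_0 = 1/8·π_0 + 1/2·π_1 + 1/4·π_2
  π_1 = 5/8·π_0 + 3/8·π_1 + 1/2·π_2
  normalize: π_0 + π_1 + π_2 = 1
Solving the linear system gives exactly π = [26/79, 38/79, 15/79].

π = [0.3291, 0.4810, 0.1899]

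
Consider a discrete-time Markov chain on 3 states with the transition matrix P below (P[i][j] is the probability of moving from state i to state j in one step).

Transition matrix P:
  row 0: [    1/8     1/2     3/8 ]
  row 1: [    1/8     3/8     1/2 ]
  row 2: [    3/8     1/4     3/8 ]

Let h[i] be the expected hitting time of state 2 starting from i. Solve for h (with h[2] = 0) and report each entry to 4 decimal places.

First-step conditioning: h[2] = 0; for i ≠ 2, h[i] = 1 + Σ_k P[i][k]·h[k].
  h[0] = 1 + 1/8·h[0] + 1/2·h[1]
  h[1] = 1 + 1/8·h[0] + 3/8·h[1]
Solving the 2×2 linear system over states ≠ 2 gives exactly h = [72/31, 64/31, 0] (h[2] = 0 is the target).

h = [2.3226, 2.0645, 0.0000]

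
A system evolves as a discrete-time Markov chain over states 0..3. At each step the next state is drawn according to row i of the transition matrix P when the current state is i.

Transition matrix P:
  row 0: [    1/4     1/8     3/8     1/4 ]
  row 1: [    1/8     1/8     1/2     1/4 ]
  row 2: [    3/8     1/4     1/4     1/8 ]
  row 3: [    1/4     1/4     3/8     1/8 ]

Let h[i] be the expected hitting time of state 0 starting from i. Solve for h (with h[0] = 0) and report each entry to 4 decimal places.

First-step conditioning: h[0] = 0; for i ≠ 0, h[i] = 1 + Σ_k P[i][k]·h[k].
  h[1] = 1 + 1/8·h[1] + 1/2·h[2] + 1/4·h[3]
  h[2] = 1 + 1/4·h[1] + 1/4·h[2] + 1/8·h[3]
  h[3] = 1 + 1/4·h[1] + 3/8·h[2] + 1/8·h[3]
Solving the 3×3 linear system over states ≠ 0 gives exactly h = [0, 712/173, 576/173, 648/173] (h[0] = 0 is the target).

h = [0.0000, 4.1156, 3.3295, 3.7457]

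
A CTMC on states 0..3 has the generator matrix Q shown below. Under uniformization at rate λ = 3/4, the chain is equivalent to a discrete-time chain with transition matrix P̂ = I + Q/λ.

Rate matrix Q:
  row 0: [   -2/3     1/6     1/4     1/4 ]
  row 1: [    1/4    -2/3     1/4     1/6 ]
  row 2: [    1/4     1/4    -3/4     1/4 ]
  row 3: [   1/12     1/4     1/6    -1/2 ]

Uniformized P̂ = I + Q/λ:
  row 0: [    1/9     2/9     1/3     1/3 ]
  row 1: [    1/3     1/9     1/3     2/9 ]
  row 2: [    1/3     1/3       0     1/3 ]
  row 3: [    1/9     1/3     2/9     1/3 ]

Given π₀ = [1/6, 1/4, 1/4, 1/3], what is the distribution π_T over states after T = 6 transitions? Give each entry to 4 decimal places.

t=0: π = [0.1667, 0.2500, 0.2500, 0.3333]
t=1: π = [0.2222, 0.2593, 0.2130, 0.3056]
t=2: π = [0.2160, 0.2510, 0.2284, 0.3045]
t=3: π = [0.2176, 0.2535, 0.2234, 0.3054]
t=4: π = [0.2171, 0.2528, 0.2249, 0.3052]
t=5: π = [0.2173, 0.2530, 0.2244, 0.3052]
t=6: π = [0.2172, 0.2530, 0.2246, 0.3052]

π = [0.2172, 0.2530, 0.2246, 0.3052]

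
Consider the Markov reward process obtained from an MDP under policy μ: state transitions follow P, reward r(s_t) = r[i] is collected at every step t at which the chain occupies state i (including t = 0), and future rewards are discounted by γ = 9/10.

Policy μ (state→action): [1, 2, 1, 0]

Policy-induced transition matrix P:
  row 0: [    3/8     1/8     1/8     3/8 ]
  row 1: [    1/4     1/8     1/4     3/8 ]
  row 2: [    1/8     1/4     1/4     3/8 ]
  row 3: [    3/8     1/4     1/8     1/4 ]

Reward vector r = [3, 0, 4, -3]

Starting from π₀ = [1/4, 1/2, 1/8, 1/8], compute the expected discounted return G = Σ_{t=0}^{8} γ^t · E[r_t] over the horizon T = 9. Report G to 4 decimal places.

t=0: π = [0.2500, 0.5000, 0.1250, 0.1250], E[r] = 0.8750, γ^t·E[r] = 0.875000, running G = 0.875000
t=1: π = [0.2813, 0.1563, 0.2031, 0.3594], E[r] = 0.5781, γ^t·E[r] = 0.520313, running G = 1.395313
t=2: π = [0.3047, 0.1953, 0.1699, 0.3301], E[r] = 0.6035, γ^t·E[r] = 0.488848, running G = 1.884160
t=3: π = [0.3081, 0.1875, 0.1707, 0.3337], E[r] = 0.6057, γ^t·E[r] = 0.441565, running G = 2.325725
t=4: π = [0.3089, 0.1880, 0.1698, 0.3333], E[r] = 0.6059, γ^t·E[r] = 0.397548, running G = 2.723273
t=5: π = [0.3091, 0.1879, 0.1697, 0.3333], E[r] = 0.6060, γ^t·E[r] = 0.357863, running G = 3.081137
t=6: π = [0.3091, 0.1879, 0.1697, 0.3333], E[r] = 0.6061, γ^t·E[r] = 0.322083, running G = 3.403219
t=7: π = [0.3091, 0.1879, 0.1697, 0.3333], E[r] = 0.6061, γ^t·E[r] = 0.289877, running G = 3.693096
t=8: π = [0.3091, 0.1879, 0.1697, 0.3333], E[r] = 0.6061, γ^t·E[r] = 0.260889, running G = 3.953985

G = 3.9540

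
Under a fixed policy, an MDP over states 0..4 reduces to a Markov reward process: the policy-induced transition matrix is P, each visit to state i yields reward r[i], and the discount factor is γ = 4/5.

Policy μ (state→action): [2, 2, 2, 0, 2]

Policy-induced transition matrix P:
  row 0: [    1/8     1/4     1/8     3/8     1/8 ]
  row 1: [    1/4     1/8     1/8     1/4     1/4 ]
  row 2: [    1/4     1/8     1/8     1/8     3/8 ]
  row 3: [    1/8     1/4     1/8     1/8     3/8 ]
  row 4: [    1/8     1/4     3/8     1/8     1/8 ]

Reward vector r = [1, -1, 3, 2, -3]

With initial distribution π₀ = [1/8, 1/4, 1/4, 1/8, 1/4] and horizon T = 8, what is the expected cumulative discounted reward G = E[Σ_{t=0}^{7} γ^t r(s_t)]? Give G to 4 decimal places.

t=0: π = [0.1250, 0.2500, 0.2500, 0.1250, 0.2500], E[r] = 0.1250, γ^t·E[r] = 0.125000, running G = 0.125000
t=1: π = [0.1875, 0.1875, 0.1875, 0.1875, 0.2500], E[r] = 0.1875, γ^t·E[r] = 0.150000, running G = 0.275000
t=2: π = [0.1719, 0.2031, 0.1875, 0.1953, 0.2422], E[r] = 0.1953, γ^t·E[r] = 0.125000, running G = 0.400000
t=3: π = [0.1738, 0.2012, 0.1855, 0.1934, 0.2461], E[r] = 0.1777, γ^t·E[r] = 0.091000, running G = 0.491000
t=4: π = [0.1733, 0.2017, 0.1865, 0.1936, 0.2449], E[r] = 0.1838, γ^t·E[r] = 0.075300, running G = 0.566300
t=5: π = [0.1735, 0.2015, 0.1862, 0.1935, 0.2452], E[r] = 0.1821, γ^t·E[r] = 0.059660, running G = 0.625960
t=6: π = [0.1735, 0.2015, 0.1863, 0.1936, 0.2451], E[r] = 0.1826, γ^t·E[r] = 0.047870, running G = 0.673830
t=7: π = [0.1735, 0.2015, 0.1863, 0.1936, 0.2452], E[r] = 0.1824, γ^t·E[r] = 0.038260, running G = 0.712090

G = 0.7121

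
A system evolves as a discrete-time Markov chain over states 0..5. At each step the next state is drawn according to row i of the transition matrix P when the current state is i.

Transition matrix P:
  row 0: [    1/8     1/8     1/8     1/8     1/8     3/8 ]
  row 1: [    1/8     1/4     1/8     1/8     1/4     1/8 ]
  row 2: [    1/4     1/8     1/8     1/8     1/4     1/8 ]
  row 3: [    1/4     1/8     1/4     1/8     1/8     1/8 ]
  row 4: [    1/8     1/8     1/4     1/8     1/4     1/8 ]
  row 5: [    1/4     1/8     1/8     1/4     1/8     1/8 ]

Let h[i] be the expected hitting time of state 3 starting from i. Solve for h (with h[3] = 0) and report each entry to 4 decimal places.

h = [6.6394, 6.8601, 6.8325, 0.0000, 6.8567, 5.9754]

First-step conditioning: h[3] = 0; for i ≠ 3, h[i] = 1 + Σ_k P[i][k]·h[k].
  h[0] = 1 + 1/8·h[0] + 1/8·h[1] + 1/8·h[2] + 1/8·h[4] + 3/8·h[5]
  h[1] = 1 + 1/8·h[0] + 1/4·h[1] + 1/8·h[2] + 1/4·h[4] + 1/8·h[5]
  h[2] = 1 + 1/4·h[0] + 1/8·h[1] + 1/8·h[2] + 1/4·h[4] + 1/8·h[5]
  h[4] = 1 + 1/8·h[0] + 1/8·h[1] + 1/4·h[2] + 1/4·h[4] + 1/8·h[5]
  h[5] = 1 + 1/4·h[0] + 1/8·h[1] + 1/8·h[2] + 1/8·h[4] + 1/8·h[5]
Solving the 5×5 linear system over states ≠ 3 gives exactly h = [30800/4639, 31824/4639, 31696/4639, 0, 31808/4639, 27720/4639] (h[3] = 0 is the target).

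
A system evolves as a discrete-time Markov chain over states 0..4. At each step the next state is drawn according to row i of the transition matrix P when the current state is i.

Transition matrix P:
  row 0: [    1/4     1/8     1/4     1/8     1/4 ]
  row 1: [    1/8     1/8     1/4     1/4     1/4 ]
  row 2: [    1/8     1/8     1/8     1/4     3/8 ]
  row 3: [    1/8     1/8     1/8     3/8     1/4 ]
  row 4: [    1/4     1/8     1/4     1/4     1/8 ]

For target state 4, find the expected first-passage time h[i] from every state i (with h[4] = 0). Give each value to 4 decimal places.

h = [3.6401, 3.6484, 3.2430, 3.7063, 0.0000]

First-step conditioning: h[4] = 0; for i ≠ 4, h[i] = 1 + Σ_k P[i][k]·h[k].
  h[0] = 1 + 1/4·h[0] + 1/8·h[1] + 1/4·h[2] + 1/8·h[3]
  h[1] = 1 + 1/8·h[0] + 1/8·h[1] + 1/4·h[2] + 1/4·h[3]
  h[2] = 1 + 1/8·h[0] + 1/8·h[1] + 1/8·h[2] + 1/4·h[3]
  h[3] = 1 + 1/8·h[0] + 1/8·h[1] + 1/8·h[2] + 3/8·h[3]
Solving the 4×4 linear system over states ≠ 4 gives exactly h = [3520/967, 3528/967, 3136/967, 3584/967, 0] (h[4] = 0 is the target).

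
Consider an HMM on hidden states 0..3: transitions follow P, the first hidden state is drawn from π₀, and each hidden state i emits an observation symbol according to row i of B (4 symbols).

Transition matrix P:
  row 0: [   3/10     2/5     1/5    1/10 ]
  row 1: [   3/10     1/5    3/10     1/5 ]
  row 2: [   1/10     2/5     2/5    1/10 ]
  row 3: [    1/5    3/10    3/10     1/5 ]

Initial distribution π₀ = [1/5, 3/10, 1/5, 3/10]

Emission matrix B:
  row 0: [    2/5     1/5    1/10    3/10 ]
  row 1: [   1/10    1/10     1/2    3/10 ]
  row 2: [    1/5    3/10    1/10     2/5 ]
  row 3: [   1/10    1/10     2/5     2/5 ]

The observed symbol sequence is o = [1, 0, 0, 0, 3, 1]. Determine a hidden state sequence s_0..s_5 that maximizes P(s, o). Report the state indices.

t=0: δ = [4.000e-02, 3.000e-02, 6.000e-02, 3.000e-02]  (obs o_0=1)
t=1: δ = [4.800e-03, 2.400e-03, 4.800e-03, 6.000e-04]  ψ = [0, 2, 2, 1]  (obs o_1=0)
t=2: δ = [5.760e-04, 1.920e-04, 3.840e-04, 4.800e-05]  ψ = [0, 0, 2, 0]  (obs o_2=0)
t=3: δ = [6.912e-05, 2.304e-05, 3.072e-05, 5.760e-06]  ψ = [0, 0, 2, 0]  (obs o_3=0)
t=4: δ = [6.221e-06, 8.294e-06, 5.530e-06, 2.765e-06]  ψ = [0, 0, 0, 0]  (obs o_4=3)
t=5: δ = [4.977e-07, 2.488e-07, 7.465e-07, 1.659e-07]  ψ = [1, 0, 1, 1]  (obs o_5=1)
backtrack: best end state = 2; path = [0, 0, 0, 0, 1, 2]

path = [0, 0, 0, 0, 1, 2]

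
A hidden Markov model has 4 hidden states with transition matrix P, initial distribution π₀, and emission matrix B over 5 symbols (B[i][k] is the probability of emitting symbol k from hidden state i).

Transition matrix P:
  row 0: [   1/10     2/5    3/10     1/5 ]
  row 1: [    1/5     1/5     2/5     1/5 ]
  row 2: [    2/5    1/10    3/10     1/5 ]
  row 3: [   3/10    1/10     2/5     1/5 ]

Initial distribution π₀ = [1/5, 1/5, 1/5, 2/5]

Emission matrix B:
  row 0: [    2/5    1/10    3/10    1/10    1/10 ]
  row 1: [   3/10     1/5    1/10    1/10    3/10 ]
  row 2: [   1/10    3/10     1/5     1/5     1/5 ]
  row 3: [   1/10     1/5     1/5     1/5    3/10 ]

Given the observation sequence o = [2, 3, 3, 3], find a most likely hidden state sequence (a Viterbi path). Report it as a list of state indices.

path = [3, 2, 2, 2]

t=0: δ = [6.000e-02, 2.000e-02, 4.000e-02, 8.000e-02]  (obs o_0=2)
t=1: δ = [2.400e-03, 2.400e-03, 6.400e-03, 3.200e-03]  ψ = [3, 0, 3, 3]  (obs o_1=3)
t=2: δ = [2.560e-04, 9.600e-05, 3.840e-04, 2.560e-04]  ψ = [2, 0, 2, 2]  (obs o_2=3)
t=3: δ = [1.536e-05, 1.024e-05, 2.304e-05, 1.536e-05]  ψ = [2, 0, 2, 2]  (obs o_3=3)
backtrack: best end state = 2; path = [3, 2, 2, 2]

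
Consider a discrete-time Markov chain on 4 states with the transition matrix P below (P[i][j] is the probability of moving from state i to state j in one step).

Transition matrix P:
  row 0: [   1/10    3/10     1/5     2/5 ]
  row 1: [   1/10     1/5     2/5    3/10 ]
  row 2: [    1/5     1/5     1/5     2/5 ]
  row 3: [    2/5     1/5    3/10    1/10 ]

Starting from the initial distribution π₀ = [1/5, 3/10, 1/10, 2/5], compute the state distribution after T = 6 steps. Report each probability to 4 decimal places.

t=0: π = [0.2000, 0.3000, 0.1000, 0.4000]
t=1: π = [0.2300, 0.2200, 0.3000, 0.2500]
t=2: π = [0.2050, 0.2230, 0.2690, 0.3030]
t=3: π = [0.2178, 0.2205, 0.2749, 0.2868]
t=4: π = [0.2135, 0.2218, 0.2728, 0.2919]
t=5: π = [0.2149, 0.2214, 0.2735, 0.2902]
t=6: π = [0.2144, 0.2215, 0.2733, 0.2908]

π = [0.2144, 0.2215, 0.2733, 0.2908]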